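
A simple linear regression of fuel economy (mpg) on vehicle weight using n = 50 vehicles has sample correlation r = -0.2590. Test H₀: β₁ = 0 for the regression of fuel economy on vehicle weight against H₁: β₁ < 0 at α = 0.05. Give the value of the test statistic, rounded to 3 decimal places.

t = -1.858

t = r·√(n − 2)/√(1 − r²) = -0.2590·√48/√0.932919 = -1.858.
df = n − 2 = 48.
One-sided p ≈ 0.0347, which is < 0.05, so reject H₀.
There is evidence of a linear association between vehicle weight and fuel economy.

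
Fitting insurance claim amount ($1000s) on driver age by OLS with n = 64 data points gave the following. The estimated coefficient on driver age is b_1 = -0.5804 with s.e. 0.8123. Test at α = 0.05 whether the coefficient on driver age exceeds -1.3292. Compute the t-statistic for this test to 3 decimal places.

H₀: β₁ = -1.3292 vs H₁: β₁ > -1.3292.
t = (b_1 − β₁⁰)/SE = (-0.5804 − (-1.3292)) / 0.8123 = 0.922.
df = n − 2 = 64 − 2 = 62.
One-sided p ≈ 0.1801, which is ≥ 0.05, so fail to reject H₀.
The data do not give significant evidence that the true slope on driver age exceeds -1.3292 $1000s per unit.

t = 0.922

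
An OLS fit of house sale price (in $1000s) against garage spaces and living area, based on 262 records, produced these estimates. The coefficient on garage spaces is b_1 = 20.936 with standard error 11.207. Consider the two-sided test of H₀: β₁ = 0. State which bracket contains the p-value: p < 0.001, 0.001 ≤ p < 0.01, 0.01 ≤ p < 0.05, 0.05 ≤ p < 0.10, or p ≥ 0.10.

0.05 ≤ p < 0.10

t = 20.936 / 11.207 = 1.868.
df = n − k − 1 = 262 − 2 − 1 = 259.
Two-sided p = 2·P(T_{259} > |t|) ≈ 0.0629.
So 0.05 ≤ p < 0.10.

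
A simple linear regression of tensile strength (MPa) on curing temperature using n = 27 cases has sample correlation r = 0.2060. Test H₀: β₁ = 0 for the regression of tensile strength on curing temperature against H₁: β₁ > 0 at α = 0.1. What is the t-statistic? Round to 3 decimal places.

t = 1.053

t = r·√(n − 2)/√(1 − r²) = 0.2060·√25/√0.957564 = 1.053.
df = n − 2 = 25.
One-sided p ≈ 0.1513, which is ≥ 0.1, so fail to reject H₀.
The data do not give significant evidence of a linear association between curing temperature and tensile strength.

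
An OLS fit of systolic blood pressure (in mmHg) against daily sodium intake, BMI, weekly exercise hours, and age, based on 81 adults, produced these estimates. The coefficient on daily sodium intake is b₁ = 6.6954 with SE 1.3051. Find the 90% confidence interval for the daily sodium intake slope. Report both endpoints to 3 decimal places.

df = n − k − 1 = 81 − 4 − 1 = 76.
t* = t_{0.05, 76} = 1.665151.
Margin = t* × SE = 1.665151 × 1.3051 = 2.17319.
CI: 6.6954 ± 2.17319 → (4.522, 8.869).
With 90% confidence, each one-unit increase in daily sodium intake is associated with a change of between 4.522 and 8.869 mmHg in systolic blood pressure, holding the other predictors fixed.

(4.522, 8.869)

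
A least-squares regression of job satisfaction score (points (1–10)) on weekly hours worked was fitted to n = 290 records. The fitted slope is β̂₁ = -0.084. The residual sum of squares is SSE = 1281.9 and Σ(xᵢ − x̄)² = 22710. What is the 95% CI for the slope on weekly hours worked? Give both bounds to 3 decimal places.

MSE = SSE/(n − 2) = 1281.9/288 = 4.45104.
SE(β̂₁) = √(MSE/Sₓₓ) = √(4.45104/22710) = 0.0139998.
df = n − 2 = 288.
t* = t_{0.025, 288} = 1.968235.
Margin = t* × SE = 1.968235 × 0.0139998 = 0.02755.
CI: -0.084 ± 0.02755 → (-0.112, -0.056).
With 95% confidence, each one-unit increase in weekly hours worked is associated with a change of between -0.112 and -0.056 points (1–10) in job satisfaction score.

(-0.112, -0.056)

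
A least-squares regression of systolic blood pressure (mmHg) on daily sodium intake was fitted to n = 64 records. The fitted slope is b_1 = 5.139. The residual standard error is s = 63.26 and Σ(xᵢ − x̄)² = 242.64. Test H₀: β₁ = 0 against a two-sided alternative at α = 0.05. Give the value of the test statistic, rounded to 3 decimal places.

SE(b_1) = s/√Sₓₓ = 63.26/√242.64 = 4.06114.
t = 5.139 / 4.06114 = 1.265.
df = n − 2 = 62.
Two-sided p ≈ 0.2105, which is ≥ 0.05, so fail to reject H₀.
The data do not give significant evidence of an association between daily sodium intake and systolic blood pressure.

t = 1.265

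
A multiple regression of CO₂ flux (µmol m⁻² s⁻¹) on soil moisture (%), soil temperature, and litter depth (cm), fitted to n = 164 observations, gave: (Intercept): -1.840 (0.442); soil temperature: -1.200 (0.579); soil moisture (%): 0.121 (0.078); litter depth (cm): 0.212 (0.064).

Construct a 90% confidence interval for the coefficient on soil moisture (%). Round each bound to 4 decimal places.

Read off: b = 0.121, SE = 0.078 for soil moisture (%).
df = n − k − 1 = 164 − 3 − 1 = 160.
t* = t_{0.05, 160} = 1.654433.
Margin = t* × SE = 1.654433 × 0.078 = 0.129046.
CI: 0.121 ± 0.129046 → (-0.0080, 0.2500).

(-0.0080, 0.2500)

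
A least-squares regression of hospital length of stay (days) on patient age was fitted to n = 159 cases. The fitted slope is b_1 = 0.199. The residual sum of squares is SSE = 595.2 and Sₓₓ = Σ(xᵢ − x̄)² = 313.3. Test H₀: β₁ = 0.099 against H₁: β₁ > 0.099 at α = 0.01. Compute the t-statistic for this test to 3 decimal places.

MSE = SSE/(n − 2) = 595.2/157 = 3.79108.
SE(b_1) = √(MSE/Sₓₓ) = √(3.79108/313.3) = 0.110002.
t = (0.199 − 0.099) / 0.110002 = 0.909.
df = n − 2 = 157.
One-sided p ≈ 0.1824, which is ≥ 0.01, so fail to reject H₀.
The data do not give significant evidence that the true slope on patient age exceeds 0.099 days per unit.

t = 0.909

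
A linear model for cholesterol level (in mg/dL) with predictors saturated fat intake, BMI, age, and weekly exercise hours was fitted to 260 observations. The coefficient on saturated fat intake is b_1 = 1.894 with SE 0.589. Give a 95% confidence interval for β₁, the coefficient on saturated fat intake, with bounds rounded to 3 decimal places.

(0.734, 3.054)

df = n − k − 1 = 260 − 4 − 1 = 255.
t* = t_{0.025, 255} = 1.969311.
Margin = t* × SE = 1.969311 × 0.589 = 1.15992.
CI: 1.894 ± 1.15992 → (0.734, 3.054).
With 95% confidence, each one-unit increase in saturated fat intake is associated with a change of between 0.734 and 3.054 mg/dL in cholesterol level, holding the other predictors fixed.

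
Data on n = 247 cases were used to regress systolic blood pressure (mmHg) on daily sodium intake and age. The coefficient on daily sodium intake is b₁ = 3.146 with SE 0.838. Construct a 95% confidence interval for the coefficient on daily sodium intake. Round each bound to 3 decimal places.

(1.495, 4.797)

df = n − k − 1 = 247 − 2 − 1 = 244.
t* = t_{0.025, 244} = 1.969734.
Margin = t* × SE = 1.969734 × 0.838 = 1.65064.
CI: 3.146 ± 1.65064 → (1.495, 4.797).
With 95% confidence, each one-unit increase in daily sodium intake is associated with a change of between 1.495 and 4.797 mmHg in systolic blood pressure, holding the other predictors fixed.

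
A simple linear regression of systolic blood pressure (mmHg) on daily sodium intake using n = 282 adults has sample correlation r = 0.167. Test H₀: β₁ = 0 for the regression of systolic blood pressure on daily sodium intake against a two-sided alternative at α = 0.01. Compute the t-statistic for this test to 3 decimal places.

t = 2.834

t = r·√(n − 2)/√(1 − r²) = 0.167·√280/√0.972111 = 2.834.
df = n − 2 = 280.
Two-sided p ≈ 0.0049, which is < 0.01, so reject H₀.
There is evidence of a linear association between daily sodium intake and systolic blood pressure.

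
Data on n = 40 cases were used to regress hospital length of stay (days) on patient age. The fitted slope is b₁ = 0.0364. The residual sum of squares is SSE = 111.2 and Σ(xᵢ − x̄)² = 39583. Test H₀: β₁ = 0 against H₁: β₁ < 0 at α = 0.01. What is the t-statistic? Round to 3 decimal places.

t = 4.233

MSE = SSE/(n − 2) = 111.2/38 = 2.92632.
SE(b₁) = √(MSE/Sₓₓ) = √(2.92632/39583) = 0.00859817.
t = 0.0364 / 0.00859817 = 4.233.
df = n − 2 = 38.
One-sided p ≈ 0.9999, which is ≥ 0.01, so fail to reject H₀.
The data do not give significant evidence that the true slope on patient age is negative.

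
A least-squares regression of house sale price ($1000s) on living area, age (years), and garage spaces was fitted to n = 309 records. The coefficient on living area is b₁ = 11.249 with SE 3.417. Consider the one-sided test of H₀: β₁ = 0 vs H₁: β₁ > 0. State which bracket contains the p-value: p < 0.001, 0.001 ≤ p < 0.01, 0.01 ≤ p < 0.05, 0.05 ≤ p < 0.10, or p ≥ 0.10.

t = 11.249 / 3.417 = 3.292.
df = n − k − 1 = 309 − 3 − 1 = 305.
One-sided p = P(T_{305} > t) ≈ 0.0006.
So p < 0.001.

p < 0.001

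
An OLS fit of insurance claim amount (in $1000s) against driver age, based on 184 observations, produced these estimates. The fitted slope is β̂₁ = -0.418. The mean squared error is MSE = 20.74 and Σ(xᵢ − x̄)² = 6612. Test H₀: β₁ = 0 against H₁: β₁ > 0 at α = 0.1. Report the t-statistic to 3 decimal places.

SE(β̂₁) = √(MSE/Sₓₓ) = √(20.74/6612) = 0.0560064.
t = -0.418 / 0.0560064 = -7.463.
df = n − 2 = 182.
One-sided p ≈ 1.0000, which is ≥ 0.1, so fail to reject H₀.
The data do not give significant evidence that the true slope on driver age is positive.

t = -7.463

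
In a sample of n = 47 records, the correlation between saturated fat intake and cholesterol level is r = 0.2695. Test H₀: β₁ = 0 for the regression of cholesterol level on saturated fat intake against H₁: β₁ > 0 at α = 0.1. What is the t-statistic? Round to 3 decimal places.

t = r·√(n − 2)/√(1 − r²) = 0.2695·√45/√0.92737 = 1.877.
df = n − 2 = 45.
One-sided p ≈ 0.0335, which is < 0.1, so reject H₀.
There is evidence of a linear association between saturated fat intake and cholesterol level.

t = 1.877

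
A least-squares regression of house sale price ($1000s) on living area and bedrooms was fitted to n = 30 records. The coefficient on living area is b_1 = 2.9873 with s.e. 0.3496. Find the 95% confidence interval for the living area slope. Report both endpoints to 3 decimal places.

(2.270, 3.705)

df = n − k − 1 = 30 − 2 − 1 = 27.
t* = t_{0.025, 27} = 2.051831.
Margin = t* × SE = 2.051831 × 0.3496 = 0.71732.
CI: 2.9873 ± 0.71732 → (2.270, 3.705).
With 95% confidence, each one-unit increase in living area is associated with a change of between 2.270 and 3.705 $1000s in house sale price, holding the other predictors fixed.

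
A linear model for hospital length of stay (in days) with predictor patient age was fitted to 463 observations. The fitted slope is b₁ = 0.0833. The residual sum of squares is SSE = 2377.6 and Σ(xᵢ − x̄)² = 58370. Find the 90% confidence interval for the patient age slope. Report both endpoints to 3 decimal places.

(0.068, 0.099)

MSE = SSE/(n − 2) = 2377.6/461 = 5.15748.
SE(b₁) = √(MSE/Sₓₓ) = √(5.15748/58370) = 0.00939992.
df = n − 2 = 461.
t* = t_{0.05, 461} = 1.648166.
Margin = t* × SE = 1.648166 × 0.00939992 = 0.01549.
CI: 0.0833 ± 0.01549 → (0.068, 0.099).
With 90% confidence, each one-unit increase in patient age is associated with a change of between 0.068 and 0.099 days in hospital length of stay.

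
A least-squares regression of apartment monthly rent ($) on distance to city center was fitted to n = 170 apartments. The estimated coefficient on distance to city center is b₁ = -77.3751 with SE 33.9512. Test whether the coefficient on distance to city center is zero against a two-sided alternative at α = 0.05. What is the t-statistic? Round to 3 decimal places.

H₀: β₁ = 0 vs H₁: β₁ ≠ 0.
t = (b₁ − β₁⁰)/SE = -77.3751 / 33.9512 = -2.279.
df = n − 2 = 170 − 2 = 168.
Two-sided p ≈ 0.0239, which is < 0.05, so reject H₀.
There is evidence that distance to city center is associated with apartment monthly rent.

t = -2.279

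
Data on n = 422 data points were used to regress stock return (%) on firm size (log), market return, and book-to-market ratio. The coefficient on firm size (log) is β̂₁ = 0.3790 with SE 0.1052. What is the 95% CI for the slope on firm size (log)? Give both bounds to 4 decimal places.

(0.1722, 0.5858)

df = n − k − 1 = 422 − 3 − 1 = 418.
t* = t_{0.025, 418} = 1.965655.
Margin = t* × SE = 1.965655 × 0.1052 = 0.206787.
CI: 0.3790 ± 0.206787 → (0.1722, 0.5858).
With 95% confidence, each one-unit increase in firm size (log) is associated with a change of between 0.1722 and 0.5858 % in stock return, holding the other predictors fixed.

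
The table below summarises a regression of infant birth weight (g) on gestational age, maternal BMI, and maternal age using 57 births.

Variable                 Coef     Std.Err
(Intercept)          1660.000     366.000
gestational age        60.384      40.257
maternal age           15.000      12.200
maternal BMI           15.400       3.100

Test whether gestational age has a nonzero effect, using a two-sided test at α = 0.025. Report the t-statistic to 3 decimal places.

Read off: b = 60.384, SE = 40.257 for gestational age.
H₀: β₁ = 0 vs H₁: β₁ ≠ 0.
t = 60.384 / 40.257 = 1.500.
df = n − k − 1 = 57 − 3 − 1 = 53.
Two-sided p ≈ 0.1396, which is ≥ 0.025, so fail to reject H₀.
The data do not give significant evidence of an association between gestational age and infant birth weight, after adjusting for the other predictors.

t = 1.500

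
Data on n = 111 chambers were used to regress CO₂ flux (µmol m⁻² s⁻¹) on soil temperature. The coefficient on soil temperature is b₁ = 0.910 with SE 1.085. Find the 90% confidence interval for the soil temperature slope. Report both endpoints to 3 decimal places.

(-0.890, 2.710)

df = n − 2 = 111 − 2 = 109.
t* = t_{0.05, 109} = 1.658953.
Margin = t* × SE = 1.658953 × 1.085 = 1.79996.
CI: 0.910 ± 1.79996 → (-0.890, 2.710).
With 90% confidence, each one-unit increase in soil temperature is associated with a change of between -0.890 and 2.710 µmol m⁻² s⁻¹ in CO₂ flux.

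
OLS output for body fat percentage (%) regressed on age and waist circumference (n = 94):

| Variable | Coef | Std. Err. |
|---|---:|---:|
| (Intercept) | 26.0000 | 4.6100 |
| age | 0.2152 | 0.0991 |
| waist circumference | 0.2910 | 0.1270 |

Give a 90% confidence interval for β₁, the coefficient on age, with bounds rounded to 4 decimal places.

Read off: b = 0.2152, SE = 0.0991 for age.
df = n − k − 1 = 94 − 2 − 1 = 91.
t* = t_{0.05, 91} = 1.661771.
Margin = t* × SE = 1.661771 × 0.0991 = 0.164682.
CI: 0.2152 ± 0.164682 → (0.0505, 0.3799).

(0.0505, 0.3799)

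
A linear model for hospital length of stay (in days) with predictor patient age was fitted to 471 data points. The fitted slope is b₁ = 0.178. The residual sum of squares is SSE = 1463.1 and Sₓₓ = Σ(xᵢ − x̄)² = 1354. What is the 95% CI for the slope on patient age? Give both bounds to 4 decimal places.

(0.0837, 0.2723)

MSE = SSE/(n − 2) = 1463.1/469 = 3.11962.
SE(b₁) = √(MSE/Sₓₓ) = √(3.11962/1354) = 0.048.
df = n − 2 = 469.
t* = t_{0.025, 469} = 1.965035.
Margin = t* × SE = 1.965035 × 0.048 = 0.094322.
CI: 0.178 ± 0.094322 → (0.0837, 0.2723).
With 95% confidence, each one-unit increase in patient age is associated with a change of between 0.0837 and 0.2723 days in hospital length of stay.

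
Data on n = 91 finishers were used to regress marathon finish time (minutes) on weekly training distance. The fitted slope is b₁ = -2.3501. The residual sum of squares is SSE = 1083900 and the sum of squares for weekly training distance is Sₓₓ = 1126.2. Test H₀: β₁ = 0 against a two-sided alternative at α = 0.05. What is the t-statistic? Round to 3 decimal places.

t = -0.715

MSE = SSE/(n − 2) = 1083900/89 = 12178.7.
SE(b₁) = √(MSE/Sₓₓ) = √(12178.7/1126.2) = 3.28845.
t = -2.3501 / 3.28845 = -0.715.
df = n − 2 = 89.
Two-sided p ≈ 0.4767, which is ≥ 0.05, so fail to reject H₀.
The data do not give significant evidence of an association between weekly training distance and marathon finish time.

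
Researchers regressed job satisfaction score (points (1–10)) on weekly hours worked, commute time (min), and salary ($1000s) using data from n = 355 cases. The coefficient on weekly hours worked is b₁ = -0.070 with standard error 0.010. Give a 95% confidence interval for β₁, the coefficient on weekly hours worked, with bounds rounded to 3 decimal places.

(-0.090, -0.050)

df = n − k − 1 = 355 − 3 − 1 = 351.
t* = t_{0.025, 351} = 1.966746.
Margin = t* × SE = 1.966746 × 0.010 = 0.01967.
CI: -0.070 ± 0.01967 → (-0.090, -0.050).
With 95% confidence, each one-unit increase in weekly hours worked is associated with a change of between -0.090 and -0.050 points (1–10) in job satisfaction score, holding the other predictors fixed.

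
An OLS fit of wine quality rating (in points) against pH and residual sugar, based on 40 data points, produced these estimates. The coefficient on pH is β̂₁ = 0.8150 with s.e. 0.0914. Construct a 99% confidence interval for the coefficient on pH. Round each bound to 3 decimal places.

(0.567, 1.063)

df = n − k − 1 = 40 − 2 − 1 = 37.
t* = t_{0.005, 37} = 2.715409.
Margin = t* × SE = 2.715409 × 0.0914 = 0.24819.
CI: 0.8150 ± 0.24819 → (0.567, 1.063).
With 99% confidence, each one-unit increase in pH is associated with a change of between 0.567 and 1.063 points in wine quality rating, holding the other predictors fixed.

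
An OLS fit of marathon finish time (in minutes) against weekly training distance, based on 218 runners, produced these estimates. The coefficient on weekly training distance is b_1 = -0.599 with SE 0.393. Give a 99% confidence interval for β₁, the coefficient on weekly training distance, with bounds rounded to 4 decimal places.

(-1.6203, 0.4223)

df = n − 2 = 218 − 2 = 216.
t* = t_{0.005, 216} = 2.598782.
Margin = t* × SE = 2.598782 × 0.393 = 1.021321.
CI: -0.599 ± 1.021321 → (-1.6203, 0.4223).
With 99% confidence, each one-unit increase in weekly training distance is associated with a change of between -1.6203 and 0.4223 minutes in marathon finish time.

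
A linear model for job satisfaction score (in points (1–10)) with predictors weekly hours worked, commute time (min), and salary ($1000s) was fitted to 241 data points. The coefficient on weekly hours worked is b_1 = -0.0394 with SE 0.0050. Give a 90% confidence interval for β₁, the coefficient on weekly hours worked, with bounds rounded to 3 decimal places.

(-0.048, -0.031)

df = n − k − 1 = 241 − 3 − 1 = 237.
t* = t_{0.05, 237} = 1.651308.
Margin = t* × SE = 1.651308 × 0.0050 = 0.00826.
CI: -0.0394 ± 0.00826 → (-0.048, -0.031).
With 90% confidence, each one-unit increase in weekly hours worked is associated with a change of between -0.048 and -0.031 points (1–10) in job satisfaction score, holding the other predictors fixed.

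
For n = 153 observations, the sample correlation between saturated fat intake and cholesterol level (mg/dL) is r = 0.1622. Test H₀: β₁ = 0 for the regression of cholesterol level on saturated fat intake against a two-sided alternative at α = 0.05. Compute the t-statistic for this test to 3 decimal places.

t = r·√(n − 2)/√(1 − r²) = 0.1622·√151/√0.973691 = 2.020.
df = n − 2 = 151.
Two-sided p ≈ 0.0452, which is < 0.05, so reject H₀.
There is evidence of a linear association between saturated fat intake and cholesterol level.

t = 2.020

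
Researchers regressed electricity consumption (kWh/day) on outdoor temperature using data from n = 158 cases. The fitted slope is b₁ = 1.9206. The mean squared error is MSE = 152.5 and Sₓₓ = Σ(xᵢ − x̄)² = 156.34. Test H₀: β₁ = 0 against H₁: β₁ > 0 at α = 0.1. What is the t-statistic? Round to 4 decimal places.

SE(b₁) = √(MSE/Sₓₓ) = √(152.5/156.34) = 0.987643.
t = 1.9206 / 0.987643 = 1.9446.
df = n − 2 = 156.
One-sided p ≈ 0.0268, which is < 0.1, so reject H₀.
There is evidence that the true slope on outdoor temperature is positive.

t = 1.9446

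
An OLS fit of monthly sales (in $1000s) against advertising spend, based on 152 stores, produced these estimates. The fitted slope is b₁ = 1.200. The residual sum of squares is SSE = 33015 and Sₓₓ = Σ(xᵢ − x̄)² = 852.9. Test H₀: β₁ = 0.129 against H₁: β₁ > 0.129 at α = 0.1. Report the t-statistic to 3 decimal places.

MSE = SSE/(n − 2) = 33015/150 = 220.1.
SE(b₁) = √(MSE/Sₓₓ) = √(220.1/852.9) = 0.507997.
t = (1.200 − 0.129) / 0.507997 = 2.108.
df = n − 2 = 150.
One-sided p ≈ 0.0183, which is < 0.1, so reject H₀.
There is evidence that the true slope on advertising spend exceeds 0.129 $1000s per unit.

t = 2.108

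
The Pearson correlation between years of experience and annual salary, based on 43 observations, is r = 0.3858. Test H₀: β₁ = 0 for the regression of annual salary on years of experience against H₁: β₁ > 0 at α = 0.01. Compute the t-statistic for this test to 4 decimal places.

t = 2.6776

t = r·√(n − 2)/√(1 − r²) = 0.3858·√41/√0.851158 = 2.6776.
df = n − 2 = 41.
One-sided p ≈ 0.0053, which is < 0.01, so reject H₀.
There is evidence of a linear association between years of experience and annual salary.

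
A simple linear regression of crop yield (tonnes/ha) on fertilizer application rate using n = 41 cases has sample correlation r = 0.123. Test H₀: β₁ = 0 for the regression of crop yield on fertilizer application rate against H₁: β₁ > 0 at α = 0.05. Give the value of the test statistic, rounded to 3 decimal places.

t = 0.774

t = r·√(n − 2)/√(1 − r²) = 0.123·√39/√0.984871 = 0.774.
df = n − 2 = 39.
One-sided p ≈ 0.2218, which is ≥ 0.05, so fail to reject H₀.
The data do not give significant evidence of a linear association between fertilizer application rate and crop yield.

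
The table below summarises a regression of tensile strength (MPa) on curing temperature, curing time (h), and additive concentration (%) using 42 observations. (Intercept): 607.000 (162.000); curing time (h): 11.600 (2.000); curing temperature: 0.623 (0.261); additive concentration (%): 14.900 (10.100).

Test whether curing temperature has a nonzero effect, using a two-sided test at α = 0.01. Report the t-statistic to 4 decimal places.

Read off: b = 0.623, SE = 0.261 for curing temperature.
H₀: β₁ = 0 vs H₁: β₁ ≠ 0.
t = 0.623 / 0.261 = 2.3870.
df = n − k − 1 = 42 − 3 − 1 = 38.
Two-sided p ≈ 0.0221, which is ≥ 0.01, so fail to reject H₀.
The data do not give significant evidence of an association between curing temperature and tensile strength, after adjusting for the other predictors.

t = 2.3870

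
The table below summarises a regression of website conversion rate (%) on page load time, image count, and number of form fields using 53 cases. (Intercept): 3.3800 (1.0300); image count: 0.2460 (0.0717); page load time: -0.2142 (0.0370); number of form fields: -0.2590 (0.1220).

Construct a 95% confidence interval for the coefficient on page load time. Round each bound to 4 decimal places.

(-0.2886, -0.1398)

Read off: b = -0.2142, SE = 0.0370 for page load time.
df = n − k − 1 = 53 − 3 − 1 = 49.
t* = t_{0.025, 49} = 2.009575.
Margin = t* × SE = 2.009575 × 0.0370 = 0.074354.
CI: -0.2142 ± 0.074354 → (-0.2886, -0.1398).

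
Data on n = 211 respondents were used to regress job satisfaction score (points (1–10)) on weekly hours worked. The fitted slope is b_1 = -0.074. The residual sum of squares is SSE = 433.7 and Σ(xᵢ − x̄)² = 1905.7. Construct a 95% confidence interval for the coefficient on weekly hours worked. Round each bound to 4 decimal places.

MSE = SSE/(n − 2) = 433.7/209 = 2.07512.
SE(b_1) = √(MSE/Sₓₓ) = √(2.07512/1905.7) = 0.0329985.
df = n − 2 = 209.
t* = t_{0.025, 209} = 1.971379.
Margin = t* × SE = 1.971379 × 0.0329985 = 0.065053.
CI: -0.074 ± 0.065053 → (-0.1391, -0.0089).
With 95% confidence, each one-unit increase in weekly hours worked is associated with a change of between -0.1391 and -0.0089 points (1–10) in job satisfaction score.

(-0.1391, -0.0089)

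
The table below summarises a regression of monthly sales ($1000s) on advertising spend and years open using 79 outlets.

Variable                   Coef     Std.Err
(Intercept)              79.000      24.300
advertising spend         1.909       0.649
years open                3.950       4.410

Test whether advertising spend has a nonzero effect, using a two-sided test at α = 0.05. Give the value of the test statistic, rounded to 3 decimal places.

Read off: b = 1.909, SE = 0.649 for advertising spend.
H₀: β₁ = 0 vs H₁: β₁ ≠ 0.
t = 1.909 / 0.649 = 2.941.
df = n − k − 1 = 79 − 2 − 1 = 76.
Two-sided p ≈ 0.0043, which is < 0.05, so reject H₀.
There is evidence that advertising spend is associated with monthly sales, holding the other predictors fixed.

t = 2.941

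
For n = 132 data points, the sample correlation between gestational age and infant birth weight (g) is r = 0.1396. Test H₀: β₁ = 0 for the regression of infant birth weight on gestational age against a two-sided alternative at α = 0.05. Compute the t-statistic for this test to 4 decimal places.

t = r·√(n − 2)/√(1 − r²) = 0.1396·√130/√0.980512 = 1.6074.
df = n − 2 = 130.
Two-sided p ≈ 0.1104, which is ≥ 0.05, so fail to reject H₀.
The data do not give significant evidence of a linear association between gestational age and infant birth weight.

t = 1.6074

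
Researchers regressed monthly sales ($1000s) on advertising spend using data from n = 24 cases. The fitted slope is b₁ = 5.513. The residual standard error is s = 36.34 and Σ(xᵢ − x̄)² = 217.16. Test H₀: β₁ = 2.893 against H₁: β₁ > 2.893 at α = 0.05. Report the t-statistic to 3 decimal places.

t = 1.062

SE(b₁) = s/√Sₓₓ = 36.34/√217.16 = 2.46601.
t = (5.513 − 2.893) / 2.46601 = 1.062.
df = n − 2 = 22.
One-sided p ≈ 0.1498, which is ≥ 0.05, so fail to reject H₀.
The data do not give significant evidence that the true slope on advertising spend exceeds 2.893 $1000s per unit.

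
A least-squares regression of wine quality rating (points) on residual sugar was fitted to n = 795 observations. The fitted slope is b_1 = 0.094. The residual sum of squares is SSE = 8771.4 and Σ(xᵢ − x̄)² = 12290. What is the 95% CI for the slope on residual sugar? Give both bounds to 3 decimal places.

MSE = SSE/(n − 2) = 8771.4/793 = 11.061.
SE(b_1) = √(MSE/Sₓₓ) = √(11.061/12290) = 0.03.
df = n − 2 = 793.
t* = t_{0.025, 793} = 1.96296.
Margin = t* × SE = 1.96296 × 0.03 = 0.05889.
CI: 0.094 ± 0.05889 → (0.035, 0.153).
With 95% confidence, each one-unit increase in residual sugar is associated with a change of between 0.035 and 0.153 points in wine quality rating.

(0.035, 0.153)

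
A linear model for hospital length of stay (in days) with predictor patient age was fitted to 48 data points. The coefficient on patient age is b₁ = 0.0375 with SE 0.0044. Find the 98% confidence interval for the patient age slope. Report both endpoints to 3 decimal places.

(0.027, 0.048)

df = n − 2 = 48 − 2 = 46.
t* = t_{0.01, 46} = 2.410188.
Margin = t* × SE = 2.410188 × 0.0044 = 0.01060.
CI: 0.0375 ± 0.01060 → (0.027, 0.048).
With 98% confidence, each one-unit increase in patient age is associated with a change of between 0.027 and 0.048 days in hospital length of stay.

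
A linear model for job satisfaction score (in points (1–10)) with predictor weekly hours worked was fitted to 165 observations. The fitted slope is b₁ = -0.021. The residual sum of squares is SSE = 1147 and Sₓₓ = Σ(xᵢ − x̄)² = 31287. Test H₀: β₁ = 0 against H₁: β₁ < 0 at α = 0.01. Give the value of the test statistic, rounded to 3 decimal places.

t = -1.400

MSE = SSE/(n − 2) = 1147/163 = 7.03681.
SE(b₁) = √(MSE/Sₓₓ) = √(7.03681/31287) = 0.0149971.
t = -0.021 / 0.0149971 = -1.400.
df = n − 2 = 163.
One-sided p ≈ 0.0817, which is ≥ 0.01, so fail to reject H₀.
The data do not give significant evidence that the true slope on weekly hours worked is negative.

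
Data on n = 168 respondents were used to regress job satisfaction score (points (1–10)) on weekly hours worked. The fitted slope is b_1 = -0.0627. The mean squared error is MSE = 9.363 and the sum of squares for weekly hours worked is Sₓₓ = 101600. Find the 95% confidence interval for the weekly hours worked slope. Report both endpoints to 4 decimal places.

SE(b_1) = √(MSE/Sₓₓ) = √(9.363/101600) = 0.00959977.
df = n − 2 = 166.
t* = t_{0.025, 166} = 1.974358.
Margin = t* × SE = 1.974358 × 0.00959977 = 0.018953.
CI: -0.0627 ± 0.018953 → (-0.0817, -0.0437).
With 95% confidence, each one-unit increase in weekly hours worked is associated with a change of between -0.0817 and -0.0437 points (1–10) in job satisfaction score.

(-0.0817, -0.0437)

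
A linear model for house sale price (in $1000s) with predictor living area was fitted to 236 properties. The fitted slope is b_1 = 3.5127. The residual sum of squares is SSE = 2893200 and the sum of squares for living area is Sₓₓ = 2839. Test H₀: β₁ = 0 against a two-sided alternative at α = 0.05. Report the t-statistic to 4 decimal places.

t = 1.6832

MSE = SSE/(n − 2) = 2893200/234 = 12364.1.
SE(b_1) = √(MSE/Sₓₓ) = √(12364.1/2839) = 2.08689.
t = 3.5127 / 2.08689 = 1.6832.
df = n − 2 = 234.
Two-sided p ≈ 0.0937, which is ≥ 0.05, so fail to reject H₀.
The data do not give significant evidence of an association between living area and house sale price.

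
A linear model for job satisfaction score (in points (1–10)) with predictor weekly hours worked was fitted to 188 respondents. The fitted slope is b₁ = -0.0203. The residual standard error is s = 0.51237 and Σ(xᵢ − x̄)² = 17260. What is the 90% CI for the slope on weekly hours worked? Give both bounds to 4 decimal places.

(-0.0267, -0.0139)

SE(b₁) = s/√Sₓₓ = 0.51237/√17260 = 0.00389999.
df = n − 2 = 186.
t* = t_{0.05, 186} = 1.653087.
Margin = t* × SE = 1.653087 × 0.00389999 = 0.006447.
CI: -0.0203 ± 0.006447 → (-0.0267, -0.0139).
With 90% confidence, each one-unit increase in weekly hours worked is associated with a change of between -0.0267 and -0.0139 points (1–10) in job satisfaction score.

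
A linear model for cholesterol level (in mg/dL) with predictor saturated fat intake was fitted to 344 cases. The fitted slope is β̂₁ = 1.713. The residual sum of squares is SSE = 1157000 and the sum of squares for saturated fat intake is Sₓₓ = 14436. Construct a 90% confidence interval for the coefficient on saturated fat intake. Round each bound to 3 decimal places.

(0.915, 2.511)

MSE = SSE/(n − 2) = 1157000/342 = 3383.04.
SE(β̂₁) = √(MSE/Sₓₓ) = √(3383.04/14436) = 0.484095.
df = n − 2 = 342.
t* = t_{0.05, 342} = 1.649321.
Margin = t* × SE = 1.649321 × 0.484095 = 0.79843.
CI: 1.713 ± 0.79843 → (0.915, 2.511).
With 90% confidence, each one-unit increase in saturated fat intake is associated with a change of between 0.915 and 2.511 mg/dL in cholesterol level.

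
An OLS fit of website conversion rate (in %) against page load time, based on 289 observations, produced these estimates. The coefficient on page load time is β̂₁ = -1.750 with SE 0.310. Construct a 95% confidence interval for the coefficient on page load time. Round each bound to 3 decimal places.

df = n − 2 = 289 − 2 = 287.
t* = t_{0.025, 287} = 1.968264.
Margin = t* × SE = 1.968264 × 0.310 = 0.61016.
CI: -1.750 ± 0.61016 → (-2.360, -1.140).
With 95% confidence, each one-unit increase in page load time is associated with a change of between -2.360 and -1.140 % in website conversion rate.

(-2.360, -1.140)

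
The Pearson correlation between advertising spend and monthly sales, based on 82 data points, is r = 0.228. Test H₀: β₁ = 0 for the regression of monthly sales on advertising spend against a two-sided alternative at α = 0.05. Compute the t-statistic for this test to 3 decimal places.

t = r·√(n − 2)/√(1 − r²) = 0.228·√80/√0.948016 = 2.094.
df = n − 2 = 80.
Two-sided p ≈ 0.0394, which is < 0.05, so reject H₀.
There is evidence of a linear association between advertising spend and monthly sales.

t = 2.094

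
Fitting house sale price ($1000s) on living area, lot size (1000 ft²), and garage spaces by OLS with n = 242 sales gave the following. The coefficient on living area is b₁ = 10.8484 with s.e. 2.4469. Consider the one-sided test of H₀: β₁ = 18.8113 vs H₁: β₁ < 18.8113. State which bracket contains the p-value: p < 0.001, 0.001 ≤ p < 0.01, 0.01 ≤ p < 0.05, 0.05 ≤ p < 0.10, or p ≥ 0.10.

p < 0.001

t = (10.8484 − 18.8113) / 2.4469 = -3.254.
df = n − k − 1 = 242 − 3 − 1 = 238.
One-sided p = P(T_{238} < t) ≈ 0.0007.
So p < 0.001.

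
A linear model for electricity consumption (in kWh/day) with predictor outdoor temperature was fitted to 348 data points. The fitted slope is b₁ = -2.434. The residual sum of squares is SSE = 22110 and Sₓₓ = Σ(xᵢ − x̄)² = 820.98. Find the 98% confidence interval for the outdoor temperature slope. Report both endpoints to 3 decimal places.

(-3.086, -1.782)

MSE = SSE/(n − 2) = 22110/346 = 63.9017.
SE(b₁) = √(MSE/Sₓₓ) = √(63.9017/820.98) = 0.278991.
df = n − 2 = 346.
t* = t_{0.01, 346} = 2.337173.
Margin = t* × SE = 2.337173 × 0.278991 = 0.65205.
CI: -2.434 ± 0.65205 → (-3.086, -1.782).
With 98% confidence, each one-unit increase in outdoor temperature is associated with a change of between -3.086 and -1.782 kWh/day in electricity consumption.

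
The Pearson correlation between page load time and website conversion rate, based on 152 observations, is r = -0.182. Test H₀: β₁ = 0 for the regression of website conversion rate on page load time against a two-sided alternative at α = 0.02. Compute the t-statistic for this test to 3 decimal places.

t = -2.267

t = r·√(n − 2)/√(1 − r²) = -0.182·√150/√0.966876 = -2.267.
df = n − 2 = 150.
Two-sided p ≈ 0.0248, which is ≥ 0.02, so fail to reject H₀.
The data do not give significant evidence of a linear association between page load time and website conversion rate.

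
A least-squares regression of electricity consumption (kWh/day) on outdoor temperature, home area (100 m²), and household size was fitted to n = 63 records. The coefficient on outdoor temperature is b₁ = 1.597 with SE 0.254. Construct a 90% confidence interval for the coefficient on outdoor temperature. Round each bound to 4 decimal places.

(1.1725, 2.0215)

df = n − k − 1 = 63 − 3 − 1 = 59.
t* = t_{0.05, 59} = 1.671093.
Margin = t* × SE = 1.671093 × 0.254 = 0.424458.
CI: 1.597 ± 0.424458 → (1.1725, 2.0215).
With 90% confidence, each one-unit increase in outdoor temperature is associated with a change of between 1.1725 and 2.0215 kWh/day in electricity consumption, holding the other predictors fixed.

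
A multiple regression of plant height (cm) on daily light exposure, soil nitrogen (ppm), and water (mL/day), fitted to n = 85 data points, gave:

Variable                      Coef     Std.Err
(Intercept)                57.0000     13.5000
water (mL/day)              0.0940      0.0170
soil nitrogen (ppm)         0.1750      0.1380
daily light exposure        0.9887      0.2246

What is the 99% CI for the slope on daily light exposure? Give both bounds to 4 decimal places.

Read off: b = 0.9887, SE = 0.2246 for daily light exposure.
df = n − k − 1 = 85 − 3 − 1 = 81.
t* = t_{0.005, 81} = 2.637897.
Margin = t* × SE = 2.637897 × 0.2246 = 0.592472.
CI: 0.9887 ± 0.592472 → (0.3962, 1.5812).

(0.3962, 1.5812)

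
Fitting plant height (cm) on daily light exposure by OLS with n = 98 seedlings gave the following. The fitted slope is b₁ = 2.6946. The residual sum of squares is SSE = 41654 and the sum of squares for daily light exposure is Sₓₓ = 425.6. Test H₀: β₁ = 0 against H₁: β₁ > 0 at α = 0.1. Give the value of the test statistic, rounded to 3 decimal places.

t = 2.669

MSE = SSE/(n − 2) = 41654/96 = 433.896.
SE(b₁) = √(MSE/Sₓₓ) = √(433.896/425.6) = 1.0097.
t = 2.6946 / 1.0097 = 2.669.
df = n − 2 = 96.
One-sided p ≈ 0.0045, which is < 0.1, so reject H₀.
There is evidence that the true slope on daily light exposure is positive.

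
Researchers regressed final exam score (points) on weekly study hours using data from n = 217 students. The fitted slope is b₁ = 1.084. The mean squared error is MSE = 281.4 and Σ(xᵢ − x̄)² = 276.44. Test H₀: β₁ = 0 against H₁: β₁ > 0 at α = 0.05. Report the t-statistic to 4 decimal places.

t = 1.0744

SE(b₁) = √(MSE/Sₓₓ) = √(281.4/276.44) = 1.00893.
t = 1.084 / 1.00893 = 1.0744.
df = n − 2 = 215.
One-sided p ≈ 0.1419, which is ≥ 0.05, so fail to reject H₀.
The data do not give significant evidence that the true slope on weekly study hours is positive.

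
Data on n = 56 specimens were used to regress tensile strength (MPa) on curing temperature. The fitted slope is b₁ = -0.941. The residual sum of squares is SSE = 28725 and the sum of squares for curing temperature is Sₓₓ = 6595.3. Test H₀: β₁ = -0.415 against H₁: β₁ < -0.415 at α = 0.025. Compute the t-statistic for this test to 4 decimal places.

t = -1.8521

MSE = SSE/(n − 2) = 28725/54 = 531.944.
SE(b₁) = √(MSE/Sₓₓ) = √(531.944/6595.3) = 0.283998.
t = (-0.941 − (-0.415)) / 0.283998 = -1.8521.
df = n − 2 = 54.
One-sided p ≈ 0.0347, which is ≥ 0.025, so fail to reject H₀.
The data do not give significant evidence that the true slope on curing temperature is below -0.415 MPa per unit.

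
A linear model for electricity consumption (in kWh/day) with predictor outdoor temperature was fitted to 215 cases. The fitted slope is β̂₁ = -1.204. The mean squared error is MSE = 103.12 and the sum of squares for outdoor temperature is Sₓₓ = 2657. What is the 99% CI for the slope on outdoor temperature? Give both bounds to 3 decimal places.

SE(β̂₁) = √(MSE/Sₓₓ) = √(103.12/2657) = 0.197004.
df = n − 2 = 213.
t* = t_{0.005, 213} = 2.599108.
Margin = t* × SE = 2.599108 × 0.197004 = 0.51204.
CI: -1.204 ± 0.51204 → (-1.716, -0.692).
With 99% confidence, each one-unit increase in outdoor temperature is associated with a change of between -1.716 and -0.692 kWh/day in electricity consumption.

(-1.716, -0.692)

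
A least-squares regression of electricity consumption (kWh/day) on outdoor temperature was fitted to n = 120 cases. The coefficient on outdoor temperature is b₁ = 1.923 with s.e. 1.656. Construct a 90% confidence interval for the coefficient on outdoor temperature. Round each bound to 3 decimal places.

(-0.822, 4.668)

df = n − 2 = 120 − 2 = 118.
t* = t_{0.05, 118} = 1.65787.
Margin = t* × SE = 1.65787 × 1.656 = 2.74543.
CI: 1.923 ± 2.74543 → (-0.822, 4.668).
With 90% confidence, each one-unit increase in outdoor temperature is associated with a change of between -0.822 and 4.668 kWh/day in electricity consumption.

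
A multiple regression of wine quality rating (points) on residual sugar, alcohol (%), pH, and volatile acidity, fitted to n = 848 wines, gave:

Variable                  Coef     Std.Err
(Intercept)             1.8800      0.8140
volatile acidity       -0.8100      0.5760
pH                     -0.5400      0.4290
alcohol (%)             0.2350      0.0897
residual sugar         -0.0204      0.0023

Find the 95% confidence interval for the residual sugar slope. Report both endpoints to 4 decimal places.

(-0.0249, -0.0159)

Read off: b = -0.0204, SE = 0.0023 for residual sugar.
df = n − k − 1 = 848 − 4 − 1 = 843.
t* = t_{0.025, 843} = 1.962782.
Margin = t* × SE = 1.962782 × 0.0023 = 0.004514.
CI: -0.0204 ± 0.004514 → (-0.0249, -0.0159).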